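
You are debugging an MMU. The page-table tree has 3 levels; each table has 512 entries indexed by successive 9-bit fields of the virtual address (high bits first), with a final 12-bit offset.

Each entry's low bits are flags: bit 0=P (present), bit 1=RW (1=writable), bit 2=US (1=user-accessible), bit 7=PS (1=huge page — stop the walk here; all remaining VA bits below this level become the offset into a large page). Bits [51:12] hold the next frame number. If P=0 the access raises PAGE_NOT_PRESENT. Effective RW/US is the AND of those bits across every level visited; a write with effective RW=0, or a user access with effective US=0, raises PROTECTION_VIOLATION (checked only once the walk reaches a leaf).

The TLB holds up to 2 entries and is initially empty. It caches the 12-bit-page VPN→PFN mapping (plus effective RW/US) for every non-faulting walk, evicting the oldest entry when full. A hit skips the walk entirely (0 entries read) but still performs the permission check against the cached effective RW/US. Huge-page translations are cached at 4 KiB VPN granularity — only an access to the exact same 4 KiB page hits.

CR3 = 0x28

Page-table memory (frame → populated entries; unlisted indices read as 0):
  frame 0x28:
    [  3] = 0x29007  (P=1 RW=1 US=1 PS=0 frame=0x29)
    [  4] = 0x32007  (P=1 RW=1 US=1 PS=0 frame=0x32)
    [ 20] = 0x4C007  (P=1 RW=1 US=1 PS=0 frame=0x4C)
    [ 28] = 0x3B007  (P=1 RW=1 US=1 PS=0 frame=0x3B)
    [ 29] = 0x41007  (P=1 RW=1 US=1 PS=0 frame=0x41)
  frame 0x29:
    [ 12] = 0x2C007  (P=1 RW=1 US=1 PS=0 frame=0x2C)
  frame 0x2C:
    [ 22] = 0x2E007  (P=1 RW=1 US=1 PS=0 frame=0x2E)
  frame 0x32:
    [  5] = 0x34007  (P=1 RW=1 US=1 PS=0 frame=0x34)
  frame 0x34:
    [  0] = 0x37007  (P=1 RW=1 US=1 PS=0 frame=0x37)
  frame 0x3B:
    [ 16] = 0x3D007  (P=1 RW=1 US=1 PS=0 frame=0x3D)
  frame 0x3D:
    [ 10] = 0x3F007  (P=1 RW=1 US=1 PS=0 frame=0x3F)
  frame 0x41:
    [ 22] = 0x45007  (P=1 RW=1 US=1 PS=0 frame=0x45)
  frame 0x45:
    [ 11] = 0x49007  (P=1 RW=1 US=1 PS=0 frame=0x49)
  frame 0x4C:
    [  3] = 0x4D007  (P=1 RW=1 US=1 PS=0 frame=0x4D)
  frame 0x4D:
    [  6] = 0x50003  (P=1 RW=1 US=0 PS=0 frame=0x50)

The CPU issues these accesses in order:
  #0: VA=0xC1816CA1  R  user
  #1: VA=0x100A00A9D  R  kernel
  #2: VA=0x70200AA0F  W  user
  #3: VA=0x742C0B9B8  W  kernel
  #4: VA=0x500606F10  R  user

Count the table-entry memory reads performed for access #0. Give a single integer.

Trace:
#0 VA=0xC1816CA1 (r,user):
  lvl0: tbl 0x28, slot 3 ⇒ 0x29007 (P1/RW1/US1/PS0)
  lvl1: tbl 0x29, slot 12 ⇒ 0x2C007 (P1/RW1/US1/PS0)
  lvl2: tbl 0x2C, slot 22 ⇒ 0x2E007 (P1/RW1/US1/PS0)
  ⇒ phys 0x2ECA1  [3 reads]
#1 VA=0x100A00A9D (r,kernel):
  lvl0: tbl 0x28, slot 4 ⇒ 0x32007 (P1/RW1/US1/PS0)
  lvl1: tbl 0x32, slot 5 ⇒ 0x34007 (P1/RW1/US1/PS0)
  lvl2: tbl 0x34, slot 0 ⇒ 0x37007 (P1/RW1/US1/PS0)
  ⇒ phys 0x37A9D  [3 reads]
#2 VA=0x70200AA0F (w,user):
  lvl0: tbl 0x28, slot 28 ⇒ 0x3B007 (P1/RW1/US1/PS0)
  lvl1: tbl 0x3B, slot 16 ⇒ 0x3D007 (P1/RW1/US1/PS0)
  lvl2: tbl 0x3D, slot 10 ⇒ 0x3F007 (P1/RW1/US1/PS0)
  ⇒ phys 0x3FA0F  [3 reads]
#3 VA=0x742C0B9B8 (w,kernel):
  lvl0: tbl 0x28, slot 29 ⇒ 0x41007 (P1/RW1/US1/PS0)
  lvl1: tbl 0x41, slot 22 ⇒ 0x45007 (P1/RW1/US1/PS0)
  lvl2: tbl 0x45, slot 11 ⇒ 0x49007 (P1/RW1/US1/PS0)
  ⇒ phys 0x499B8  [3 reads]
#4 VA=0x500606F10 (r,user):
  lvl0: tbl 0x28, slot 20 ⇒ 0x4C007 (P1/RW1/US1/PS0)
  lvl1: tbl 0x4C, slot 3 ⇒ 0x4D007 (P1/RW1/US1/PS0)
  lvl2: tbl 0x4D, slot 6 ⇒ 0x50003 (P1/RW1/US0/PS0)
  ⇒ fault: PROTECTION_VIOLATION  — 3 lookups

Entries read for #0: 3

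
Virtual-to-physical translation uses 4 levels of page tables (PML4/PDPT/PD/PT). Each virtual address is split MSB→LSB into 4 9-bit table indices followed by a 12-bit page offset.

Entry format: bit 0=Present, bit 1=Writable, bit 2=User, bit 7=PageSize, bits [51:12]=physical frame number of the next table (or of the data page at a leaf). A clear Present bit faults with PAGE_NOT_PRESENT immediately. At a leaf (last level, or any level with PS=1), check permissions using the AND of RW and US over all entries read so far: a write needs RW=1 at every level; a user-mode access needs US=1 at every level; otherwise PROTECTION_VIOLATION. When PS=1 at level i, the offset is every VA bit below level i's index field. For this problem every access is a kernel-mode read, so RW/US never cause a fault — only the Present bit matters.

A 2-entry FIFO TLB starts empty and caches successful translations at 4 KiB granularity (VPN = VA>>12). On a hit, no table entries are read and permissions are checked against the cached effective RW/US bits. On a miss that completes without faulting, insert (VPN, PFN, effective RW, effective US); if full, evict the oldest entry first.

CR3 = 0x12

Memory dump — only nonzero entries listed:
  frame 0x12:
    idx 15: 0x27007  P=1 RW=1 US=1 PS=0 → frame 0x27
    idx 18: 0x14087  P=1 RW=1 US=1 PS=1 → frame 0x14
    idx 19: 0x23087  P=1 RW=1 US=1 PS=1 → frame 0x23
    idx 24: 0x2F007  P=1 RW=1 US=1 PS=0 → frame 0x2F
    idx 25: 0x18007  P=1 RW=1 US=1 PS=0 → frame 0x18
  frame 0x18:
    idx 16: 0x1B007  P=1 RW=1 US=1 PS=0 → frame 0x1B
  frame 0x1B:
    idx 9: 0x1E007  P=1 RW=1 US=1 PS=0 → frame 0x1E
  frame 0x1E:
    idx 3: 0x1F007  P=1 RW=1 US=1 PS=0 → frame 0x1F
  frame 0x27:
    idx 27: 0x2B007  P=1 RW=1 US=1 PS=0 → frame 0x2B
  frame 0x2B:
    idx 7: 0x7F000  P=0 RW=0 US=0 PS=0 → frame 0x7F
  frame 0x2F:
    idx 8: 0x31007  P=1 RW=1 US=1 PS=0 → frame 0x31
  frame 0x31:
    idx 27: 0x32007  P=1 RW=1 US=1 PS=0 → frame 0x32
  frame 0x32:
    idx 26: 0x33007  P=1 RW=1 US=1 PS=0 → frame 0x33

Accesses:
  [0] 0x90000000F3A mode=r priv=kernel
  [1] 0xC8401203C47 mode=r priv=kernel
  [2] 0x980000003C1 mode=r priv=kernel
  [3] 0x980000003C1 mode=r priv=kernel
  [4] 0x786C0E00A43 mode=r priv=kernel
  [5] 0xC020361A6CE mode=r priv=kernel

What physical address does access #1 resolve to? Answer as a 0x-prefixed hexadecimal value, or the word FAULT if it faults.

Per-access translation:
#0 VA=0x90000000F3A (r,kernel):
  L0 @0x12[18] → 0x14087  P=1,RW=1,US=1,PS=1
  ⇒ phys 0x14F3A (huge @L0)  [1 reads]
#1 VA=0xC8401203C47 (r,kernel):
  L0 @0x12[25] → 0x18007  P=1,RW=1,US=1,PS=0
  L1 @0x18[16] → 0x1B007  P=1,RW=1,US=1,PS=0
  L2 @0x1B[9] → 0x1E007  P=1,RW=1,US=1,PS=0
  L3 @0x1E[3] → 0x1F007  P=1,RW=1,US=1,PS=0
  ⇒ phys 0x1FC47  [4 reads]
#2 VA=0x980000003C1 (r,kernel):
  L0 @0x12[19] → 0x23087  P=1,RW=1,US=1,PS=1
  ⇒ phys 0x233C1 (huge @L0)  [1 reads]
#3 VA=0x980000003C1 (r,kernel):
  TLB hit vpn=0x98000000 → PA=0x233C1
#4 VA=0x786C0E00A43 (r,kernel):
  L0 @0x12[15] → 0x27007  P=1,RW=1,US=1,PS=0
  L1 @0x27[27] → 0x2B007  P=1,RW=1,US=1,PS=0
  L2 @0x2B[7] → 0x7F000  P=0,RW=0,US=0,PS=0
  → PAGE_NOT_PRESENT  (3 entries read)
#5 VA=0xC020361A6CE (r,kernel):
  L0 @0x12[24] → 0x2F007  P=1,RW=1,US=1,PS=0
  L1 @0x2F[8] → 0x31007  P=1,RW=1,US=1,PS=0
  L2 @0x31[27] → 0x32007  P=1,RW=1,US=1,PS=0
  L3 @0x32[26] → 0x33007  P=1,RW=1,US=1,PS=0
  ⇒ phys 0x336CE  [4 reads]

Access #1 PA: 0x1FC47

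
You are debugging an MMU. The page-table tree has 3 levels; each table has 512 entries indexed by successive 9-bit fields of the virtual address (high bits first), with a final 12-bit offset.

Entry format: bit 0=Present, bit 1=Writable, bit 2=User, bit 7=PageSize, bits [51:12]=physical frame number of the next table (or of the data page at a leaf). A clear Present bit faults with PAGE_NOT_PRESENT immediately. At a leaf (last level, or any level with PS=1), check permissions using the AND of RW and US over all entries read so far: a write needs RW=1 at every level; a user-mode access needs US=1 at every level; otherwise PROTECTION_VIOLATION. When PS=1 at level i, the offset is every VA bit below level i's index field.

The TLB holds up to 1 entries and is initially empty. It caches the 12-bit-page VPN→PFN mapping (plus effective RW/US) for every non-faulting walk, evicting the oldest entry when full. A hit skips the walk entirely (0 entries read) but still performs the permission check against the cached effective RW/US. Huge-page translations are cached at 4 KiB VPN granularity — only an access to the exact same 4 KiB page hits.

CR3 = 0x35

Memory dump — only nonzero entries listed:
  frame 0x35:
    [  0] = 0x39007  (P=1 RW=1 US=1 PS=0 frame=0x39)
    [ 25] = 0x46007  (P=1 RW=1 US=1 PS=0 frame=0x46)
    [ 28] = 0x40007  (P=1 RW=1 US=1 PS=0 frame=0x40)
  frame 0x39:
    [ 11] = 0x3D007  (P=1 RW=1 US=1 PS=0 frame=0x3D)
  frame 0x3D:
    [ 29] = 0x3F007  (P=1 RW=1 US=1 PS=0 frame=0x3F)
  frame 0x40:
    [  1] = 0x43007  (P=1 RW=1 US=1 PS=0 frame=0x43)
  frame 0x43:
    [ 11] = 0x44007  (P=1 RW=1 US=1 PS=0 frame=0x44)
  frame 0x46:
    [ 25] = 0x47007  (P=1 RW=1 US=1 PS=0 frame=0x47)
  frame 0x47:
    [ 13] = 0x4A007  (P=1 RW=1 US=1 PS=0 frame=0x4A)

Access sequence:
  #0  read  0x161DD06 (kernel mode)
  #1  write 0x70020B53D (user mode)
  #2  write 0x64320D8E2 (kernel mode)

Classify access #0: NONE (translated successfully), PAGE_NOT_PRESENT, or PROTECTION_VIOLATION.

Trace:
#0 VA=0x161DD06 (r,kernel):
  L0: frame=0x35 idx=0 entry=0x39007 [P=1 RW=1 US=1 PS=0]
  L1: frame=0x39 idx=11 entry=0x3D007 [P=1 RW=1 US=1 PS=0]
  L2: frame=0x3D idx=29 entry=0x3F007 [P=1 RW=1 US=1 PS=0]
  → PA=0x3FD06  (3 entries read)
#1 VA=0x70020B53D (w,user):
  L0: frame=0x35 idx=28 entry=0x40007 [P=1 RW=1 US=1 PS=0]
  L1: frame=0x40 idx=1 entry=0x43007 [P=1 RW=1 US=1 PS=0]
  L2: frame=0x43 idx=11 entry=0x44007 [P=1 RW=1 US=1 PS=0]
  → PA=0x4453D  (3 entries read)
#2 VA=0x64320D8E2 (w,kernel):
  L0: frame=0x35 idx=25 entry=0x46007 [P=1 RW=1 US=1 PS=0]
  L1: frame=0x46 idx=25 entry=0x47007 [P=1 RW=1 US=1 PS=0]
  L2: frame=0x47 idx=13 entry=0x4A007 [P=1 RW=1 US=1 PS=0]
  → PA=0x4A8E2  (3 entries read)

Access #0 fault: NONE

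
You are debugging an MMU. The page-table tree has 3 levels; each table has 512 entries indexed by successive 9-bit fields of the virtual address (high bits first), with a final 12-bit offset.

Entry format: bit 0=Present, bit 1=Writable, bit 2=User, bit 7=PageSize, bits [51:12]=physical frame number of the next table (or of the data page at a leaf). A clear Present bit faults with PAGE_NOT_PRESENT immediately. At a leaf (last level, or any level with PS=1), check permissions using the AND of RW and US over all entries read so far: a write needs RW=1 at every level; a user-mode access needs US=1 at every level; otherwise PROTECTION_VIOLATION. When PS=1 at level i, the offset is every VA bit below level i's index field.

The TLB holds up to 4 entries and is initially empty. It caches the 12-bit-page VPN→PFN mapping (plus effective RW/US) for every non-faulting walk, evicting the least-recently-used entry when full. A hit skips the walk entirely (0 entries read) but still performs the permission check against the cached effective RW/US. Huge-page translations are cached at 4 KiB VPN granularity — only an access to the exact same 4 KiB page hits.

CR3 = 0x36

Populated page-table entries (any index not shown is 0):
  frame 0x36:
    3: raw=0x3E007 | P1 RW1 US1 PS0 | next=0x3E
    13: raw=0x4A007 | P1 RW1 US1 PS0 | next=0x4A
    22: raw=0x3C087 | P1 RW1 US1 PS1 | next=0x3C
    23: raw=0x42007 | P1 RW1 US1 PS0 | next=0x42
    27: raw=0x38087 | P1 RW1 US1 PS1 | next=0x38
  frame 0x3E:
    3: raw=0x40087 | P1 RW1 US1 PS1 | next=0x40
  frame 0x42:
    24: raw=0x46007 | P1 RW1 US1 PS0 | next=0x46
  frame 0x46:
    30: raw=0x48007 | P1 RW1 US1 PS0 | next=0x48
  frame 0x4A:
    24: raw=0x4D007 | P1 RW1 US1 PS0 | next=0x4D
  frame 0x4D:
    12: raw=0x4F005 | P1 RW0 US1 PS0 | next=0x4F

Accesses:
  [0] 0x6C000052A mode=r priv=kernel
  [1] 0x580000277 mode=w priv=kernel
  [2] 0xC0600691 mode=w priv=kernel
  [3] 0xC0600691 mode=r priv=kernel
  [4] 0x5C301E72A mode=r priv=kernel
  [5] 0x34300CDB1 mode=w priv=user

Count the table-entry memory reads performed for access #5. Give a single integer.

Walk each access:
#0 VA=0x6C000052A (r,kernel):
  L0: frame=0x36 idx=27 entry=0x38087 [P=1 RW=1 US=1 PS=1]
  ✓ 0x3852A (huge @L0)  — 1 lookups
#1 VA=0x580000277 (w,kernel):
  L0: frame=0x36 idx=22 entry=0x3C087 [P=1 RW=1 US=1 PS=1]
  ✓ 0x3C277 (huge @L0)  — 1 lookups
#2 VA=0xC0600691 (w,kernel):
  L0: frame=0x36 idx=3 entry=0x3E007 [P=1 RW=1 US=1 PS=0]
  L1: frame=0x3E idx=3 entry=0x40087 [P=1 RW=1 US=1 PS=1]
  ✓ 0x40691 (huge @L1)  — 2 lookups
#3 VA=0xC0600691 (r,kernel):
  TLB hit vpn=0xC0600 → PA=0x40691
#4 VA=0x5C301E72A (r,kernel):
  L0: frame=0x36 idx=23 entry=0x42007 [P=1 RW=1 US=1 PS=0]
  L1: frame=0x42 idx=24 entry=0x46007 [P=1 RW=1 US=1 PS=0]
  L2: frame=0x46 idx=30 entry=0x48007 [P=1 RW=1 US=1 PS=0]
  ✓ 0x4872A  — 3 lookups
#5 VA=0x34300CDB1 (w,user):
  L0: frame=0x36 idx=13 entry=0x4A007 [P=1 RW=1 US=1 PS=0]
  L1: frame=0x4A idx=24 entry=0x4D007 [P=1 RW=1 US=1 PS=0]
  L2: frame=0x4D idx=12 entry=0x4F005 [P=1 RW=0 US=1 PS=0]
  → PROTECTION_VIOLATION  (3 entries read)

Entries read for #5: 3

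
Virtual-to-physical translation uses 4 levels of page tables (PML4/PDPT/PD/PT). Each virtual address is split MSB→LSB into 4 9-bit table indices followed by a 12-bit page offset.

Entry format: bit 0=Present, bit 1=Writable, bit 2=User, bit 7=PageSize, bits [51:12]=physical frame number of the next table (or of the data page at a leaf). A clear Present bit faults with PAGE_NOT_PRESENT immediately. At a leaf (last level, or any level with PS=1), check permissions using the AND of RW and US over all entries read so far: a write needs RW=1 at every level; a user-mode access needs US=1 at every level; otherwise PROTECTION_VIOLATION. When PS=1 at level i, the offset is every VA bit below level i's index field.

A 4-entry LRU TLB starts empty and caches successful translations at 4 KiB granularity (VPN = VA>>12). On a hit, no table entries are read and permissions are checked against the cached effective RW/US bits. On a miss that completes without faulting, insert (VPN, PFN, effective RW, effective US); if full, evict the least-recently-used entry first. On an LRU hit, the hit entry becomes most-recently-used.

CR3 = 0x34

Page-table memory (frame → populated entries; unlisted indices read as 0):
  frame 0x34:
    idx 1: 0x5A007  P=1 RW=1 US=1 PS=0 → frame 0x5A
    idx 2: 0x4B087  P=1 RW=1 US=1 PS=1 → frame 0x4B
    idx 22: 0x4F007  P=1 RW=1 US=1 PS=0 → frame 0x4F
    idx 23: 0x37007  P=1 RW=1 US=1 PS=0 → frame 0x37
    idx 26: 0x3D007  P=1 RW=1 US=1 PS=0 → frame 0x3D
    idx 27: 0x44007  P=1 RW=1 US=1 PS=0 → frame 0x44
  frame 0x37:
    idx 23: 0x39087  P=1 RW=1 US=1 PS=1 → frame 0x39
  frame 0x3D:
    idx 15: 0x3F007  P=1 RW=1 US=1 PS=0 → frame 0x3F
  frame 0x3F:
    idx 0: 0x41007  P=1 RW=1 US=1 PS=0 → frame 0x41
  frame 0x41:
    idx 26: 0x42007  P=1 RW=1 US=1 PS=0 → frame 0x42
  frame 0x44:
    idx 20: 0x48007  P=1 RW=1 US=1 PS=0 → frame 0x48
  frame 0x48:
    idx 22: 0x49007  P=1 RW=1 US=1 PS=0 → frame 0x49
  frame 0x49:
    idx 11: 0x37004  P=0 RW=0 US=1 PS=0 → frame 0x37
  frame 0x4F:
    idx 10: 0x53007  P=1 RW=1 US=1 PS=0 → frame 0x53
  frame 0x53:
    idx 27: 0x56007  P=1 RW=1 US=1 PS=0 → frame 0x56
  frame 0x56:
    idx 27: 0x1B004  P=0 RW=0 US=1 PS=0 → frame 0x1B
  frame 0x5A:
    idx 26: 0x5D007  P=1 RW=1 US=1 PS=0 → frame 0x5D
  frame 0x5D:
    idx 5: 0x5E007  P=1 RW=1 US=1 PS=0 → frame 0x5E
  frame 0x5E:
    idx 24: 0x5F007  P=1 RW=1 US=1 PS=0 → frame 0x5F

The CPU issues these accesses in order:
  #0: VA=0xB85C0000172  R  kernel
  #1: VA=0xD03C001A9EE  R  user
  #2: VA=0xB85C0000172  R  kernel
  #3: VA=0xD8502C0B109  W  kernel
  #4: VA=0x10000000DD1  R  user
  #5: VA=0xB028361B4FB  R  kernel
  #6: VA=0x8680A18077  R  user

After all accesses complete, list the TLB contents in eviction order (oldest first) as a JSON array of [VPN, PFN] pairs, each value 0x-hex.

Trace:
#0 VA=0xB85C0000172 (r,kernel):
  lvl0: tbl 0x34, slot 23 ⇒ 0x37007 (P1/RW1/US1/PS0)
  lvl1: tbl 0x37, slot 23 ⇒ 0x39087 (P1/RW1/US1/PS1)
  ⇒ phys 0x39172 (huge @L1)  [2 reads]
#1 VA=0xD03C001A9EE (r,user):
  lvl0: tbl 0x34, slot 26 ⇒ 0x3D007 (P1/RW1/US1/PS0)
  lvl1: tbl 0x3D, slot 15 ⇒ 0x3F007 (P1/RW1/US1/PS0)
  lvl2: tbl 0x3F, slot 0 ⇒ 0x41007 (P1/RW1/US1/PS0)
  lvl3: tbl 0x41, slot 26 ⇒ 0x42007 (P1/RW1/US1/PS0)
  ⇒ phys 0x429EE  [4 reads]
#2 VA=0xB85C0000172 (r,kernel):
  TLB hit vpn=0xB85C0000 → PA=0x39172
#3 VA=0xD8502C0B109 (w,kernel):
  lvl0: tbl 0x34, slot 27 ⇒ 0x44007 (P1/RW1/US1/PS0)
  lvl1: tbl 0x44, slot 20 ⇒ 0x48007 (P1/RW1/US1/PS0)
  lvl2: tbl 0x48, slot 22 ⇒ 0x49007 (P1/RW1/US1/PS0)
  lvl3: tbl 0x49, slot 11 ⇒ 0x37004 (P0/RW0/US1/PS0)
  ✗ PAGE_NOT_PRESENT  [4 reads]
#4 VA=0x10000000DD1 (r,user):
  lvl0: tbl 0x34, slot 2 ⇒ 0x4B087 (P1/RW1/US1/PS1)
  ⇒ phys 0x4BDD1 (huge @L0)  [1 reads]
#5 VA=0xB028361B4FB (r,kernel):
  lvl0: tbl 0x34, slot 22 ⇒ 0x4F007 (P1/RW1/US1/PS0)
  lvl1: tbl 0x4F, slot 10 ⇒ 0x53007 (P1/RW1/US1/PS0)
  lvl2: tbl 0x53, slot 27 ⇒ 0x56007 (P1/RW1/US1/PS0)
  lvl3: tbl 0x56, slot 27 ⇒ 0x1B004 (P0/RW0/US1/PS0)
  ✗ PAGE_NOT_PRESENT  [4 reads]
#6 VA=0x8680A18077 (r,user):
  lvl0: tbl 0x34, slot 1 ⇒ 0x5A007 (P1/RW1/US1/PS0)
  lvl1: tbl 0x5A, slot 26 ⇒ 0x5D007 (P1/RW1/US1/PS0)
  lvl2: tbl 0x5D, slot 5 ⇒ 0x5E007 (P1/RW1/US1/PS0)
  lvl3: tbl 0x5E, slot 24 ⇒ 0x5F007 (P1/RW1/US1/PS0)
  ⇒ phys 0x5F077  [4 reads]

TLB: [["0xD03C001A", "0x42"], ["0xB85C0000", "0x39"], ["0x10000000", "0x4B"], ["0x8680A18", "0x5F"]]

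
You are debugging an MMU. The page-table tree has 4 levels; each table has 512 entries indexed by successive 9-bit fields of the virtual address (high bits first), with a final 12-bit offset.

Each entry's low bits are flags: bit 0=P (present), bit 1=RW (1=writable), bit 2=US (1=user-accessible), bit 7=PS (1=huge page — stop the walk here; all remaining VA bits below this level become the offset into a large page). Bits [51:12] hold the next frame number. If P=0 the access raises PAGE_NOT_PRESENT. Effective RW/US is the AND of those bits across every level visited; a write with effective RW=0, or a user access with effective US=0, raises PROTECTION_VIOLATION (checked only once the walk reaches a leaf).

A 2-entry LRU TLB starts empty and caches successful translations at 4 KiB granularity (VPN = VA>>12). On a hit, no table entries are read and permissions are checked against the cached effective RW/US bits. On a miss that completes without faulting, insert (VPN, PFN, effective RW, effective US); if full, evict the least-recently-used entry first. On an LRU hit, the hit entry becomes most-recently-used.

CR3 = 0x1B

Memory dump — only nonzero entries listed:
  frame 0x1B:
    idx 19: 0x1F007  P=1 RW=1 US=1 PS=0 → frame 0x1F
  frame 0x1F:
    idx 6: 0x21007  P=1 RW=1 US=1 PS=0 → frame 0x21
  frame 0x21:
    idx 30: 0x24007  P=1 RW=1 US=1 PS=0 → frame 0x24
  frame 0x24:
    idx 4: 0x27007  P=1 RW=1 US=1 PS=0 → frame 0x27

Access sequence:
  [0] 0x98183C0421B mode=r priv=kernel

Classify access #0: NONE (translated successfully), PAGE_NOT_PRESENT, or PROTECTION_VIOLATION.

Walk each access:
#0 VA=0x98183C0421B (r,kernel):
  [0] read 0x1B idx=19: raw=0x1F007 flags P=1 W=1 U=1 S=0
  [1] read 0x1F idx=6: raw=0x21007 flags P=1 W=1 U=1 S=0
  [2] read 0x21 idx=30: raw=0x24007 flags P=1 W=1 U=1 S=0
  [3] read 0x24 idx=4: raw=0x27007 flags P=1 W=1 U=1 S=0
  → PA=0x2721B  (4 entries read)

Access #0 fault: NONE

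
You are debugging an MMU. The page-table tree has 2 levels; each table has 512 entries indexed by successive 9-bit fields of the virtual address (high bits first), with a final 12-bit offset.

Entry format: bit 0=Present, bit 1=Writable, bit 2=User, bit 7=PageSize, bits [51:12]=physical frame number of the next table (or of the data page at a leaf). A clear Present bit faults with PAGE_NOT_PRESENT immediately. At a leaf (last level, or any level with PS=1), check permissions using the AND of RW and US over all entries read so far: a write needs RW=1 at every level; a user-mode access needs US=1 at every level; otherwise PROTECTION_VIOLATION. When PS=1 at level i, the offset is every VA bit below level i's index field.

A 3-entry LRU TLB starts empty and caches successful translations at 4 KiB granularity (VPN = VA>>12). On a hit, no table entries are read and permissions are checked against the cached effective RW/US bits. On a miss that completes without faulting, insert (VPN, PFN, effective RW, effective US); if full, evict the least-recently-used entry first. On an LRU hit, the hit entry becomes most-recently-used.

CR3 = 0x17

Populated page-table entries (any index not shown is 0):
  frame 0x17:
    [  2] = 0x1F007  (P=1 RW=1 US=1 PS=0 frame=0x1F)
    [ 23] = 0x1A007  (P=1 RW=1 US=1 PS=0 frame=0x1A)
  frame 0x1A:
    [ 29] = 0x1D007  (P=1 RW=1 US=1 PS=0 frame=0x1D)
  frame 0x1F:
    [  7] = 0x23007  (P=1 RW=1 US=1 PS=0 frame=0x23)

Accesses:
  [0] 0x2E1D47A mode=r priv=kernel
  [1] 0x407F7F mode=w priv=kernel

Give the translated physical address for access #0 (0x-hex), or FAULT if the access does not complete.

Walk each access:
#0 VA=0x2E1D47A (r,kernel):
  L0 @0x17[23] → 0x1A007  P=1,RW=1,US=1,PS=0
  L1 @0x1A[29] → 0x1D007  P=1,RW=1,US=1,PS=0
  ✓ 0x1D47A  — 2 lookups
#1 VA=0x407F7F (w,kernel):
  L0 @0x17[2] → 0x1F007  P=1,RW=1,US=1,PS=0
  L1 @0x1F[7] → 0x23007  P=1,RW=1,US=1,PS=0
  ✓ 0x23F7F  — 2 lookups

Access #0 PA: 0x1D47A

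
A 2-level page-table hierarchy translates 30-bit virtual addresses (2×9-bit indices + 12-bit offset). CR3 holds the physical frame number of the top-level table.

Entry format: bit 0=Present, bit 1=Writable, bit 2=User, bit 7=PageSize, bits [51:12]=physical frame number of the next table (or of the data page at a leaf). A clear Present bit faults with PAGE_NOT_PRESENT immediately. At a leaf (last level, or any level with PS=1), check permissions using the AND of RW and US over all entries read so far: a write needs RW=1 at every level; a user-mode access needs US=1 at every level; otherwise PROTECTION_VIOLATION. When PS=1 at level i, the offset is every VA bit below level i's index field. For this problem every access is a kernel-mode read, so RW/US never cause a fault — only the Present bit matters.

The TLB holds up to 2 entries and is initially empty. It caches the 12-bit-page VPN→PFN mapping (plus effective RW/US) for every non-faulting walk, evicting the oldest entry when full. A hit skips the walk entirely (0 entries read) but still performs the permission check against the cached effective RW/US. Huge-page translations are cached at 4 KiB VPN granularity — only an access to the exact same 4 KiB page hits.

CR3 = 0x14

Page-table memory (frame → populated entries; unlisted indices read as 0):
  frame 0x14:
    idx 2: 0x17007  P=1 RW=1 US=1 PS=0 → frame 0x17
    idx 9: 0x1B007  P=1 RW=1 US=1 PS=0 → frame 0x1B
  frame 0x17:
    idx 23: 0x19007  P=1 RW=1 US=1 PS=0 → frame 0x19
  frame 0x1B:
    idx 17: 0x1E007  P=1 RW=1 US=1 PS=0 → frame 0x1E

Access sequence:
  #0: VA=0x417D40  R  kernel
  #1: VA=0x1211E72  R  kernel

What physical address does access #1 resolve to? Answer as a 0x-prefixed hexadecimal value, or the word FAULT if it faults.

Per-access translation:
#0 VA=0x417D40 (r,kernel):
  [0] read 0x14 idx=2: raw=0x17007 flags P=1 W=1 U=1 S=0
  [1] read 0x17 idx=23: raw=0x19007 flags P=1 W=1 U=1 S=0
  → PA=0x19D40  (2 entries read)
#1 VA=0x1211E72 (r,kernel):
  [0] read 0x14 idx=9: raw=0x1B007 flags P=1 W=1 U=1 S=0
  [1] read 0x1B idx=17: raw=0x1E007 flags P=1 W=1 U=1 S=0
  → PA=0x1EE72  (2 entries read)

Access #1 PA: 0x1EE72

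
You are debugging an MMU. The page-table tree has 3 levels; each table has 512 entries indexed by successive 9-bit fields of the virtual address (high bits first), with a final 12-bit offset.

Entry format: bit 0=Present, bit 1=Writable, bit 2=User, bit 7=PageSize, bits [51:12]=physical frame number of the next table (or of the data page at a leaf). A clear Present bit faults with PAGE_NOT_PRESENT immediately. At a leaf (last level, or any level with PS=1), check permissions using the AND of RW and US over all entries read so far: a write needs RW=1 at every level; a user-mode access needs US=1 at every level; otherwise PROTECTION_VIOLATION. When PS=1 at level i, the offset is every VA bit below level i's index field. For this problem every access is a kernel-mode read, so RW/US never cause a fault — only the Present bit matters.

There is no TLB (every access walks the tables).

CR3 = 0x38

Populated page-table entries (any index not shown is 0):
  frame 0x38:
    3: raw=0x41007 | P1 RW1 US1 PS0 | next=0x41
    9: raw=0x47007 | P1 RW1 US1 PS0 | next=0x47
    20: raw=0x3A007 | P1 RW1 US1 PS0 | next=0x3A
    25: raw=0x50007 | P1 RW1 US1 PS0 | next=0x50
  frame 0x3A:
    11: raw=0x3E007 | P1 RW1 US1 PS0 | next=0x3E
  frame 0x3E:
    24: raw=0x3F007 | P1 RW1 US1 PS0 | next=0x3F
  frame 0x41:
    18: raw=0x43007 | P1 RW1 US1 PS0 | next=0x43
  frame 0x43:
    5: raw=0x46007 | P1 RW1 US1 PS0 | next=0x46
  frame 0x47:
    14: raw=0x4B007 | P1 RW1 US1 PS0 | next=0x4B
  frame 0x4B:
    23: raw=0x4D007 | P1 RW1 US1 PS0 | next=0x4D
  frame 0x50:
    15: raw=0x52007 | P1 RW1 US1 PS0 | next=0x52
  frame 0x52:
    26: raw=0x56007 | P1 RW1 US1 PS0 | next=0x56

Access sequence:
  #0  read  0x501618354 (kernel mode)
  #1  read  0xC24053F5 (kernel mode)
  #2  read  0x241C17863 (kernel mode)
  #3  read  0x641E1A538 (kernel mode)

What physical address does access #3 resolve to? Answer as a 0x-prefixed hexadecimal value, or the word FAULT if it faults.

Trace:
#0 VA=0x501618354 (r,kernel):
  lvl0: tbl 0x38, slot 20 ⇒ 0x3A007 (P1/RW1/US1/PS0)
  lvl1: tbl 0x3A, slot 11 ⇒ 0x3E007 (P1/RW1/US1/PS0)
  lvl2: tbl 0x3E, slot 24 ⇒ 0x3F007 (P1/RW1/US1/PS0)
  ⇒ phys 0x3F354  [3 reads]
#1 VA=0xC24053F5 (r,kernel):
  lvl0: tbl 0x38, slot 3 ⇒ 0x41007 (P1/RW1/US1/PS0)
  lvl1: tbl 0x41, slot 18 ⇒ 0x43007 (P1/RW1/US1/PS0)
  lvl2: tbl 0x43, slot 5 ⇒ 0x46007 (P1/RW1/US1/PS0)
  ⇒ phys 0x463F5  [3 reads]
#2 VA=0x241C17863 (r,kernel):
  lvl0: tbl 0x38, slot 9 ⇒ 0x47007 (P1/RW1/US1/PS0)
  lvl1: tbl 0x47, slot 14 ⇒ 0x4B007 (P1/RW1/US1/PS0)
  lvl2: tbl 0x4B, slot 23 ⇒ 0x4D007 (P1/RW1/US1/PS0)
  ⇒ phys 0x4D863  [3 reads]
#3 VA=0x641E1A538 (r,kernel):
  lvl0: tbl 0x38, slot 25 ⇒ 0x50007 (P1/RW1/US1/PS0)
  lvl1: tbl 0x50, slot 15 ⇒ 0x52007 (P1/RW1/US1/PS0)
  lvl2: tbl 0x52, slot 26 ⇒ 0x56007 (P1/RW1/US1/PS0)
  ⇒ phys 0x56538  [3 reads]

Access #3 PA: 0x56538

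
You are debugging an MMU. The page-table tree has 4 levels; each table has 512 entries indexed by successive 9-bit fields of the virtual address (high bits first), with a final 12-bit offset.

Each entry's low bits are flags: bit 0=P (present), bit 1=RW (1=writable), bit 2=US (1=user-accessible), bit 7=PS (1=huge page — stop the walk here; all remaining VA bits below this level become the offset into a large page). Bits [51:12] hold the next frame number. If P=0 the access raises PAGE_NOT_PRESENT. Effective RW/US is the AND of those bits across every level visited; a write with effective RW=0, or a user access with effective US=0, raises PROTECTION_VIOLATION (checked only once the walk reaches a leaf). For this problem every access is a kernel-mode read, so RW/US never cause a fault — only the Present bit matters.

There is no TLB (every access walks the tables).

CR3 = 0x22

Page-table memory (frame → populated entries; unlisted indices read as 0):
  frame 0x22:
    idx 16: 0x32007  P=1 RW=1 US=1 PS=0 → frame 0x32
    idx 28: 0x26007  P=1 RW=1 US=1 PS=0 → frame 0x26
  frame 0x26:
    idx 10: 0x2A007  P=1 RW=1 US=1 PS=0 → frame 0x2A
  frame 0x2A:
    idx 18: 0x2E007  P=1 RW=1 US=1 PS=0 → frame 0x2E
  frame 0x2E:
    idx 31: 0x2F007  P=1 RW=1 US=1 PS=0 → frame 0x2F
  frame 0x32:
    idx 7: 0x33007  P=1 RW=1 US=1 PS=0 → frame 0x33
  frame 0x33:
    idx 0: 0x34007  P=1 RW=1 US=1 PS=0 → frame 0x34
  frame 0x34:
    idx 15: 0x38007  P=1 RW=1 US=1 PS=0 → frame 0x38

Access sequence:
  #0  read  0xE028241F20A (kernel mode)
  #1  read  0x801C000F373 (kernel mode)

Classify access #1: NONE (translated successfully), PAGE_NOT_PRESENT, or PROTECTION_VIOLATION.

Per-access translation:
#0 VA=0xE028241F20A (r,kernel):
  lvl0: tbl 0x22, slot 28 ⇒ 0x26007 (P1/RW1/US1/PS0)
  lvl1: tbl 0x26, slot 10 ⇒ 0x2A007 (P1/RW1/US1/PS0)
  lvl2: tbl 0x2A, slot 18 ⇒ 0x2E007 (P1/RW1/US1/PS0)
  lvl3: tbl 0x2E, slot 31 ⇒ 0x2F007 (P1/RW1/US1/PS0)
  → PA=0x2F20A  (4 entries read)
#1 VA=0x801C000F373 (r,kernel):
  lvl0: tbl 0x22, slot 16 ⇒ 0x32007 (P1/RW1/US1/PS0)
  lvl1: tbl 0x32, slot 7 ⇒ 0x33007 (P1/RW1/US1/PS0)
  lvl2: tbl 0x33, slot 0 ⇒ 0x34007 (P1/RW1/US1/PS0)
  lvl3: tbl 0x34, slot 15 ⇒ 0x38007 (P1/RW1/US1/PS0)
  → PA=0x38373  (4 entries read)

Access #1 fault: NONE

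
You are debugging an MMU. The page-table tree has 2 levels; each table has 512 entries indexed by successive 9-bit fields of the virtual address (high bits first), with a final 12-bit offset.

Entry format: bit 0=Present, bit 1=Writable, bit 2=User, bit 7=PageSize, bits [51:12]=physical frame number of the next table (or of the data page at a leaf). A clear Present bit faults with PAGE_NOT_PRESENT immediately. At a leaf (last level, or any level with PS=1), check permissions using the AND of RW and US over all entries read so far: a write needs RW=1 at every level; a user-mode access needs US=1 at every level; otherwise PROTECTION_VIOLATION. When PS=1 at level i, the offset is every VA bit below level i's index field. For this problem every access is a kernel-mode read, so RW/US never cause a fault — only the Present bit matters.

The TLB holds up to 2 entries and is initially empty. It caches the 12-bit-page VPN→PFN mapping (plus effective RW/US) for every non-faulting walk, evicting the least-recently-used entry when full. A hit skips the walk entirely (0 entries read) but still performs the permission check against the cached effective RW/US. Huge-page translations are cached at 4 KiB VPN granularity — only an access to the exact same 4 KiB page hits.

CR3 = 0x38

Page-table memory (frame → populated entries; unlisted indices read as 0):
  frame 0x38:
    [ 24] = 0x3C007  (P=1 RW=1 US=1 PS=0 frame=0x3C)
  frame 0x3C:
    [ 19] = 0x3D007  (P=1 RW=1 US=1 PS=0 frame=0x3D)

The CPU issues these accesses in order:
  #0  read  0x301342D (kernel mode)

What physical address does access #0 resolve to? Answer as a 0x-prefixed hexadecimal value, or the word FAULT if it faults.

Walk each access:
#0 VA=0x301342D (r,kernel):
  lvl0: tbl 0x38, slot 24 ⇒ 0x3C007 (P1/RW1/US1/PS0)
  lvl1: tbl 0x3C, slot 19 ⇒ 0x3D007 (P1/RW1/US1/PS0)
  ⇒ phys 0x3D42D  [2 reads]

Access #0 PA: 0x3D42D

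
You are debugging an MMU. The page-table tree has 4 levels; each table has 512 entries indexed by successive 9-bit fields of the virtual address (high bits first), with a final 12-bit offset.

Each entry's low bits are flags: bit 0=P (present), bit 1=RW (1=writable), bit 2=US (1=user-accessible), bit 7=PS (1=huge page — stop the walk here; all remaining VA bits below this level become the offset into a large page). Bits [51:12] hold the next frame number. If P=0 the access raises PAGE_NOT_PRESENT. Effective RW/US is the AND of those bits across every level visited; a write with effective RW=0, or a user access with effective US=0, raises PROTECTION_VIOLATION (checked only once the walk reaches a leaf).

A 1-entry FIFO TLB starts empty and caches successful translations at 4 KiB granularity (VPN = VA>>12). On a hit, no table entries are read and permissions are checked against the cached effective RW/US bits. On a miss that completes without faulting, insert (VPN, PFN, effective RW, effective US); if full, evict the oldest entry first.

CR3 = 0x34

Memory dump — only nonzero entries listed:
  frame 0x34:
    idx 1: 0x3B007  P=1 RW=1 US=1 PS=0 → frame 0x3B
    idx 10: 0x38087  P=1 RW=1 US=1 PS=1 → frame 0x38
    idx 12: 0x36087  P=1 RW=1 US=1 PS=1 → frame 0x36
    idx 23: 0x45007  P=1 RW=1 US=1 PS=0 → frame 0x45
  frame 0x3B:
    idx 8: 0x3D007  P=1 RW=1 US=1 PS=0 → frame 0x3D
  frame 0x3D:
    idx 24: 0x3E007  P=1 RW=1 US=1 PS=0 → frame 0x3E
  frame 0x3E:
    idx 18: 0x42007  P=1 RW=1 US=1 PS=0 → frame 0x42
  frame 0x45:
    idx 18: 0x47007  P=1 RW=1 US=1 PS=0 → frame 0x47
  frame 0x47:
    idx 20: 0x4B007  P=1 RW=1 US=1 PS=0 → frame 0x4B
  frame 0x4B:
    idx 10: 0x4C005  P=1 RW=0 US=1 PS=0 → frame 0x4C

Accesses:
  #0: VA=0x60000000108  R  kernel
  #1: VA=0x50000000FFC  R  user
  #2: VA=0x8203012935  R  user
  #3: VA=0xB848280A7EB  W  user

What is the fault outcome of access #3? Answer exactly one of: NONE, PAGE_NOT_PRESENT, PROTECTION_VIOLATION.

Per-access translation:
#0 VA=0x60000000108 (r,kernel):
  lvl0: tbl 0x34, slot 12 ⇒ 0x36087 (P1/RW1/US1/PS1)
  → PA=0x36108 (huge @L0)  (1 entries read)
#1 VA=0x50000000FFC (r,user):
  lvl0: tbl 0x34, slot 10 ⇒ 0x38087 (P1/RW1/US1/PS1)
  → PA=0x38FFC (huge @L0)  (1 entries read)
#2 VA=0x8203012935 (r,user):
  lvl0: tbl 0x34, slot 1 ⇒ 0x3B007 (P1/RW1/US1/PS0)
  lvl1: tbl 0x3B, slot 8 ⇒ 0x3D007 (P1/RW1/US1/PS0)
  lvl2: tbl 0x3D, slot 24 ⇒ 0x3E007 (P1/RW1/US1/PS0)
  lvl3: tbl 0x3E, slot 18 ⇒ 0x42007 (P1/RW1/US1/PS0)
  → PA=0x42935  (4 entries read)
#3 VA=0xB848280A7EB (w,user):
  lvl0: tbl 0x34, slot 23 ⇒ 0x45007 (P1/RW1/US1/PS0)
  lvl1: tbl 0x45, slot 18 ⇒ 0x47007 (P1/RW1/US1/PS0)
  lvl2: tbl 0x47, slot 20 ⇒ 0x4B007 (P1/RW1/US1/PS0)
  lvl3: tbl 0x4B, slot 10 ⇒ 0x4C005 (P1/RW0/US1/PS0)
  ⇒ fault: PROTECTION_VIOLATION  — 4 lookups

Access #3 fault: PROTECTION_VIOLATION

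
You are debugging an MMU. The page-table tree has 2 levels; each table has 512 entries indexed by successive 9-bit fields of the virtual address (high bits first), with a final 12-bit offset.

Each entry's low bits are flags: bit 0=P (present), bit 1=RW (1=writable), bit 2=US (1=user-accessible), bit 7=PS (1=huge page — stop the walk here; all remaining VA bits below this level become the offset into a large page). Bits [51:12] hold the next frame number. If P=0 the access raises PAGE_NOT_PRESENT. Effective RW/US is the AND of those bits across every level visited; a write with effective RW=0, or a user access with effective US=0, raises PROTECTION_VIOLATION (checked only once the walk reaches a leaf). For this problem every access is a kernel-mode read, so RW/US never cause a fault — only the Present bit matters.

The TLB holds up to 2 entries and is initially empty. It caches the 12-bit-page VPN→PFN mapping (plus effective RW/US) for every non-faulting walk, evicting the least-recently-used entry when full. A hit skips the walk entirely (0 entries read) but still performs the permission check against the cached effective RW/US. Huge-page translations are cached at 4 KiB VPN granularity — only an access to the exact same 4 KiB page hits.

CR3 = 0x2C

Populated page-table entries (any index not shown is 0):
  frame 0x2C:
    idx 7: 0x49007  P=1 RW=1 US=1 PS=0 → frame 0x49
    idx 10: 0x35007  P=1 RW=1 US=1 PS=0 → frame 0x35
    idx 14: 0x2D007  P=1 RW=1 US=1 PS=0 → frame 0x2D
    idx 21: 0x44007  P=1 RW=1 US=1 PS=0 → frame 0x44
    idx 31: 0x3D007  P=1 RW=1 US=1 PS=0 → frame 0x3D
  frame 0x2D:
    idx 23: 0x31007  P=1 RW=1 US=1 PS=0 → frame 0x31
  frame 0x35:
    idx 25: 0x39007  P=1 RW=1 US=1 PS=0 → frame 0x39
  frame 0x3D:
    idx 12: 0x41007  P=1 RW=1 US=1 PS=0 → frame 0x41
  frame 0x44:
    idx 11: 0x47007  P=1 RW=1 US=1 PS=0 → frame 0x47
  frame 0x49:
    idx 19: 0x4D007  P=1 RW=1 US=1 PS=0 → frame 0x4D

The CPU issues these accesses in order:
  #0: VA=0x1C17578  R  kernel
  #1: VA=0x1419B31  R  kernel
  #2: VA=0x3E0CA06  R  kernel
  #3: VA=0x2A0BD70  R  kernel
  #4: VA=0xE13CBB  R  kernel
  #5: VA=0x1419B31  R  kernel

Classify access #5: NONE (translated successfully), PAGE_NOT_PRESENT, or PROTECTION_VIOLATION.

Walk each access:
#0 VA=0x1C17578 (r,kernel):
  lvl0: tbl 0x2C, slot 14 ⇒ 0x2D007 (P1/RW1/US1/PS0)
  lvl1: tbl 0x2D, slot 23 ⇒ 0x31007 (P1/RW1/US1/PS0)
  ✓ 0x31578  — 2 lookups
#1 VA=0x1419B31 (r,kernel):
  lvl0: tbl 0x2C, slot 10 ⇒ 0x35007 (P1/RW1/US1/PS0)
  lvl1: tbl 0x35, slot 25 ⇒ 0x39007 (P1/RW1/US1/PS0)
  ✓ 0x39B31  — 2 lookups
#2 VA=0x3E0CA06 (r,kernel):
  lvl0: tbl 0x2C, slot 31 ⇒ 0x3D007 (P1/RW1/US1/PS0)
  lvl1: tbl 0x3D, slot 12 ⇒ 0x41007 (P1/RW1/US1/PS0)
  ✓ 0x41A06  — 2 lookups
#3 VA=0x2A0BD70 (r,kernel):
  lvl0: tbl 0x2C, slot 21 ⇒ 0x44007 (P1/RW1/US1/PS0)
  lvl1: tbl 0x44, slot 11 ⇒ 0x47007 (P1/RW1/US1/PS0)
  ✓ 0x47D70  — 2 lookups
#4 VA=0xE13CBB (r,kernel):
  lvl0: tbl 0x2C, slot 7 ⇒ 0x49007 (P1/RW1/US1/PS0)
  lvl1: tbl 0x49, slot 19 ⇒ 0x4D007 (P1/RW1/US1/PS0)
  ✓ 0x4DCBB  — 2 lookups
#5 VA=0x1419B31 (r,kernel):
  lvl0: tbl 0x2C, slot 10 ⇒ 0x35007 (P1/RW1/US1/PS0)
  lvl1: tbl 0x35, slot 25 ⇒ 0x39007 (P1/RW1/US1/PS0)
  ✓ 0x39B31  — 2 lookups

Access #5 fault: NONE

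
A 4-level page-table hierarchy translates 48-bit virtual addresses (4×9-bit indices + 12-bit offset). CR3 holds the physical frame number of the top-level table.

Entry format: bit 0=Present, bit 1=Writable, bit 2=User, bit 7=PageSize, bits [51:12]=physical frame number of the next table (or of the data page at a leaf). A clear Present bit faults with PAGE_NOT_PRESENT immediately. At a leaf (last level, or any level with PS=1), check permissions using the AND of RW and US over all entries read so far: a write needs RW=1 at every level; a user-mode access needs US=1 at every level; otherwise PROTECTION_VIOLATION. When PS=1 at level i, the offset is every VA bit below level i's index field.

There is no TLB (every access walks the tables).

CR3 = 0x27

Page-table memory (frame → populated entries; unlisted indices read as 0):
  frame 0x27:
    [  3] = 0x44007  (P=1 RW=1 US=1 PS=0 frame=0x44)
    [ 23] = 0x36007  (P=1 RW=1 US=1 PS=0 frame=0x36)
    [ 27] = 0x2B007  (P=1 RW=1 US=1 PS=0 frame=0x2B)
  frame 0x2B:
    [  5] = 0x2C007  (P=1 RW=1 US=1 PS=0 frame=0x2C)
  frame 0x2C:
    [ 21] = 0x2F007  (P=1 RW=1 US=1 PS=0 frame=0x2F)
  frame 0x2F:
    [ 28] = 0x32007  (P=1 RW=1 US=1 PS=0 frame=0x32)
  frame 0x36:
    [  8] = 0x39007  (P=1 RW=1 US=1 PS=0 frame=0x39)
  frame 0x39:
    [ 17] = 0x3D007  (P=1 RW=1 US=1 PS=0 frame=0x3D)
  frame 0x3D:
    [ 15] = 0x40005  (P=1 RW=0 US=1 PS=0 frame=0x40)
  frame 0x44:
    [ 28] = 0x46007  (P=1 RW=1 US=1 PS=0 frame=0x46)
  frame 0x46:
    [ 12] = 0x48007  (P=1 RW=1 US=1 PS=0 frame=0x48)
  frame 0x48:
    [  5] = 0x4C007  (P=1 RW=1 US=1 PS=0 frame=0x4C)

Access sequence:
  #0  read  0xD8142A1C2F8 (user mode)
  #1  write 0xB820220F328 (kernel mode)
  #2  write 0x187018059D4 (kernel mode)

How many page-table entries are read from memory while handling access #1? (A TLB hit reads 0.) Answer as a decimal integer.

Trace:
#0 VA=0xD8142A1C2F8 (r,user):
  lvl0: tbl 0x27, slot 27 ⇒ 0x2B007 (P1/RW1/US1/PS0)
  lvl1: tbl 0x2B, slot 5 ⇒ 0x2C007 (P1/RW1/US1/PS0)
  lvl2: tbl 0x2C, slot 21 ⇒ 0x2F007 (P1/RW1/US1/PS0)
  lvl3: tbl 0x2F, slot 28 ⇒ 0x32007 (P1/RW1/US1/PS0)
  ✓ 0x322F8  — 4 lookups
#1 VA=0xB820220F328 (w,kernel):
  lvl0: tbl 0x27, slot 23 ⇒ 0x36007 (P1/RW1/US1/PS0)
  lvl1: tbl 0x36, slot 8 ⇒ 0x39007 (P1/RW1/US1/PS0)
  lvl2: tbl 0x39, slot 17 ⇒ 0x3D007 (P1/RW1/US1/PS0)
  lvl3: tbl 0x3D, slot 15 ⇒ 0x40005 (P1/RW0/US1/PS0)
  → PROTECTION_VIOLATION  (4 entries read)
#2 VA=0x187018059D4 (w,kernel):
  lvl0: tbl 0x27, slot 3 ⇒ 0x44007 (P1/RW1/US1/PS0)
  lvl1: tbl 0x44, slot 28 ⇒ 0x46007 (P1/RW1/US1/PS0)
  lvl2: tbl 0x46, slot 12 ⇒ 0x48007 (P1/RW1/US1/PS0)
  lvl3: tbl 0x48, slot 5 ⇒ 0x4C007 (P1/RW1/US1/PS0)
  ✓ 0x4C9D4  — 4 lookups

Entries read for #1: 4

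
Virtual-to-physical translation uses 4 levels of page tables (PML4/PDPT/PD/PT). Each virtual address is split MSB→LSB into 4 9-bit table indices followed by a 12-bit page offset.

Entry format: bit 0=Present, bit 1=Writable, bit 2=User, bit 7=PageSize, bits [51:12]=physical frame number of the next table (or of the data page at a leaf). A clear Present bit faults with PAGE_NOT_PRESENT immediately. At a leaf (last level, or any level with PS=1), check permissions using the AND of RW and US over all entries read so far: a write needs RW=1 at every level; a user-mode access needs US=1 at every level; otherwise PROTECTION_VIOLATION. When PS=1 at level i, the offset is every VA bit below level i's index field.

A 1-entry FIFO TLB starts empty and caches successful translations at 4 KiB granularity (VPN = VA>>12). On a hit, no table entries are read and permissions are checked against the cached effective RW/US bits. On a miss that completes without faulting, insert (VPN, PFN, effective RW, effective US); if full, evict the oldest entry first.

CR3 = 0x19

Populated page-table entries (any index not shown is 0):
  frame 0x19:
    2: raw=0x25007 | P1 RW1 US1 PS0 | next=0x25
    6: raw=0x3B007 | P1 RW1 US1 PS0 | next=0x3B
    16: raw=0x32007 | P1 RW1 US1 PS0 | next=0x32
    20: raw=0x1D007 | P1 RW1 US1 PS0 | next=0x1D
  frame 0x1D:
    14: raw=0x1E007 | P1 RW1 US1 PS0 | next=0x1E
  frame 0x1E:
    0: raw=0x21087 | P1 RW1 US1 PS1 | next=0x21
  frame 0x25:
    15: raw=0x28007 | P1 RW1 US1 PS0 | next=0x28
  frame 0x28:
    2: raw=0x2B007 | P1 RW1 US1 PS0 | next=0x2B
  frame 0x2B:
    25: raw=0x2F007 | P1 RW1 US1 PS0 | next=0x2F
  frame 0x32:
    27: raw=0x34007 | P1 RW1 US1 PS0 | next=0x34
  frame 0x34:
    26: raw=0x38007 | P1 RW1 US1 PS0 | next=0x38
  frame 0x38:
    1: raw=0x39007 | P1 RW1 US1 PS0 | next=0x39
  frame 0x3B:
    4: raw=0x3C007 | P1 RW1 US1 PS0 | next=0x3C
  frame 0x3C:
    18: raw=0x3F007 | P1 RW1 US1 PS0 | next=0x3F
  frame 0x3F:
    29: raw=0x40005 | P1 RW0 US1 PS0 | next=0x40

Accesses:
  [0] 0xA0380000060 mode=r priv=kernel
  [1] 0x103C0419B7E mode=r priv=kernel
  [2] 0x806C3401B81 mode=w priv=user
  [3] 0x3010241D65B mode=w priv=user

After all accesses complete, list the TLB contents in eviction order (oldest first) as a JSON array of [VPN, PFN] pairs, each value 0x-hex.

Per-access translation:
#0 VA=0xA0380000060 (r,kernel):
  lvl0: tbl 0x19, slot 20 ⇒ 0x1D007 (P1/RW1/US1/PS0)
  lvl1: tbl 0x1D, slot 14 ⇒ 0x1E007 (P1/RW1/US1/PS0)
  lvl2: tbl 0x1E, slot 0 ⇒ 0x21087 (P1/RW1/US1/PS1)
  ✓ 0x21060 (huge @L2)  — 3 lookups
#1 VA=0x103C0419B7E (r,kernel):
  lvl0: tbl 0x19, slot 2 ⇒ 0x25007 (P1/RW1/US1/PS0)
  lvl1: tbl 0x25, slot 15 ⇒ 0x28007 (P1/RW1/US1/PS0)
  lvl2: tbl 0x28, slot 2 ⇒ 0x2B007 (P1/RW1/US1/PS0)
  lvl3: tbl 0x2B, slot 25 ⇒ 0x2F007 (P1/RW1/US1/PS0)
  ✓ 0x2FB7E  — 4 lookups
#2 VA=0x806C3401B81 (w,user):
  lvl0: tbl 0x19, slot 16 ⇒ 0x32007 (P1/RW1/US1/PS0)
  lvl1: tbl 0x32, slot 27 ⇒ 0x34007 (P1/RW1/US1/PS0)
  lvl2: tbl 0x34, slot 26 ⇒ 0x38007 (P1/RW1/US1/PS0)
  lvl3: tbl 0x38, slot 1 ⇒ 0x39007 (P1/RW1/US1/PS0)
  ✓ 0x39B81  — 4 lookups
#3 VA=0x3010241D65B (w,user):
  lvl0: tbl 0x19, slot 6 ⇒ 0x3B007 (P1/RW1/US1/PS0)
  lvl1: tbl 0x3B, slot 4 ⇒ 0x3C007 (P1/RW1/US1/PS0)
  lvl2: tbl 0x3C, slot 18 ⇒ 0x3F007 (P1/RW1/US1/PS0)
  lvl3: tbl 0x3F, slot 29 ⇒ 0x40005 (P1/RW0/US1/PS0)
  ⇒ fault: PROTECTION_VIOLATION  — 4 lookups

TLB: [["0x806C3401", "0x39"]]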